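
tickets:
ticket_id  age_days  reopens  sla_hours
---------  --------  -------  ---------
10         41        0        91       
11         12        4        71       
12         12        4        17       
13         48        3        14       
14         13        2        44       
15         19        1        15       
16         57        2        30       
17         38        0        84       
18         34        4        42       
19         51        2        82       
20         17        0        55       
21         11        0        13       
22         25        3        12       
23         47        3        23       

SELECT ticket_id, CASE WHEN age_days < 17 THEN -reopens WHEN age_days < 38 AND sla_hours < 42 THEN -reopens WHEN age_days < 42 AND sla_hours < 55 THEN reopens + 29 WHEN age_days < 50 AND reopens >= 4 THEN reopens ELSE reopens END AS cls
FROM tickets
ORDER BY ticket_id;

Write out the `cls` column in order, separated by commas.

0, -4, -4, 3, -2, -1, 2, 0, 33, 2, 0, 0, -3, 3

ticket_id=10: ELSE → 0
ticket_id=11: age_days < 17 → -4
ticket_id=12: age_days < 17 → -4
ticket_id=13: ELSE → 3
ticket_id=14: age_days < 17 → -2
ticket_id=15: age_days < 38 AND sla_hours < 42 → -1
ticket_id=16: ELSE → 2
ticket_id=17: ELSE → 0
ticket_id=18: age_days < 42 AND sla_hours < 55 → 33
ticket_id=19: ELSE → 2
ticket_id=20: ELSE → 0
ticket_id=21: age_days < 17 → 0
ticket_id=22: age_days < 38 AND sla_hours < 42 → -3
ticket_id=23: ELSE → 3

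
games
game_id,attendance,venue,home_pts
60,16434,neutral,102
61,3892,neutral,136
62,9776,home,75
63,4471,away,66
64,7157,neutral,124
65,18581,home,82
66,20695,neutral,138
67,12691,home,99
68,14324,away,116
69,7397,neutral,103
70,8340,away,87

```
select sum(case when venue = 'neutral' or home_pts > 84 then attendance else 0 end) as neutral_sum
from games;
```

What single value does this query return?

game_id=60: ✓ → 16434
game_id=61: ✓ → 3892
game_id=62: ✗
game_id=63: ✗
game_id=64: ✓ → 7157
game_id=65: ✗
game_id=66: ✓ → 20695
game_id=67: ✓ → 12691
game_id=68: ✓ → 14324
game_id=69: ✓ → 7397
game_id=70: ✓ → 8340
neutral_sum = 16434 + 3892 + 7157 + 20695 + 12691 + 14324 + 7397 + 8340 = 90930

90930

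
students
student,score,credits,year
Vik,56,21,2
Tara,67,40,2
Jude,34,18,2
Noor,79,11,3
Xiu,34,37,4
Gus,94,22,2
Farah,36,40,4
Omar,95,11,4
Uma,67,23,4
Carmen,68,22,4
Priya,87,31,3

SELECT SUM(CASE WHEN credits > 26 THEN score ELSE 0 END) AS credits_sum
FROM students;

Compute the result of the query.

student=Vik: ✗
student=Tara: ✓ → 67
student=Jude: ✗
student=Noor: ✗
student=Xiu: ✓ → 34
student=Gus: ✗
student=Farah: ✓ → 36
student=Omar: ✗
student=Uma: ✗
student=Carmen: ✗
student=Priya: ✓ → 87
credits_sum = 67 + 34 + 36 + 87 = 224

224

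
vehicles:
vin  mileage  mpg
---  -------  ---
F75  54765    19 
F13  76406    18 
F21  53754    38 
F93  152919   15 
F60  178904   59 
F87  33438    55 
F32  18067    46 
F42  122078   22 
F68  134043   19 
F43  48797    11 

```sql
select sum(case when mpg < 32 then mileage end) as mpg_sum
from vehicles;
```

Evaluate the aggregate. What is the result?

589008

vin=F75: ✓ → 54765
vin=F13: ✓ → 76406
vin=F21: ✗
vin=F93: ✓ → 152919
vin=F60: ✗
vin=F87: ✗
vin=F32: ✗
vin=F42: ✓ → 122078
vin=F68: ✓ → 134043
vin=F43: ✓ → 48797
mpg_sum = 54765 + 76406 + 152919 + 122078 + 134043 + 48797 = 589008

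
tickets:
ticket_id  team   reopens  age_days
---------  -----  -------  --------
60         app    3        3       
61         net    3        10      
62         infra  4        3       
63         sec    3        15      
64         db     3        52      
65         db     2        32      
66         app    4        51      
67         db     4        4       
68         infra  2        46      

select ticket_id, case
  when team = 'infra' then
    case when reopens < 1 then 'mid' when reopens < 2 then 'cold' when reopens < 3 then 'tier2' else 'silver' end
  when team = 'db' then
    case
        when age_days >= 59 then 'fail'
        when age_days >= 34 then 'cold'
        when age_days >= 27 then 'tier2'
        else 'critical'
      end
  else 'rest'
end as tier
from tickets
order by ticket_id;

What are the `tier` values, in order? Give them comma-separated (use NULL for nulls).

rest, rest, silver, rest, cold, tier2, rest, critical, tier2

ticket_id=60: team='app' → outer ELSE → rest
ticket_id=61: team='net' → outer ELSE → rest
ticket_id=62: team='infra' → inner[ELSE] → silver
ticket_id=63: team='sec' → outer ELSE → rest
ticket_id=64: team='db' → inner[age_days >= 34] → cold
ticket_id=65: team='db' → inner[age_days >= 27] → tier2
ticket_id=66: team='app' → outer ELSE → rest
ticket_id=67: team='db' → inner[ELSE] → critical
ticket_id=68: team='infra' → inner[reopens < 3] → tier2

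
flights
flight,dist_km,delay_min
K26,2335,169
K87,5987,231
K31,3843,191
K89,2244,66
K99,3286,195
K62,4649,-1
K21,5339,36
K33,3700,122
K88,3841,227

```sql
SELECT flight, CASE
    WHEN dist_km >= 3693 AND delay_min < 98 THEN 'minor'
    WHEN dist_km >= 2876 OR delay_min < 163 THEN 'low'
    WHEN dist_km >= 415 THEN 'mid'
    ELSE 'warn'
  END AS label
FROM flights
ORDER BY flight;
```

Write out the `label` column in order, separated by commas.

flight=K21: dist_km >= 3693 AND delay_min < 98 → minor
flight=K26: dist_km >= 415 → mid
flight=K31: dist_km >= 2876 OR delay_min < 163 → low
flight=K33: dist_km >= 2876 OR delay_min < 163 → low
flight=K62: dist_km >= 3693 AND delay_min < 98 → minor
flight=K87: dist_km >= 2876 OR delay_min < 163 → low
flight=K88: dist_km >= 2876 OR delay_min < 163 → low
flight=K89: dist_km >= 2876 OR delay_min < 163 → low
flight=K99: dist_km >= 2876 OR delay_min < 163 → low

minor, mid, low, low, minor, low, low, low, low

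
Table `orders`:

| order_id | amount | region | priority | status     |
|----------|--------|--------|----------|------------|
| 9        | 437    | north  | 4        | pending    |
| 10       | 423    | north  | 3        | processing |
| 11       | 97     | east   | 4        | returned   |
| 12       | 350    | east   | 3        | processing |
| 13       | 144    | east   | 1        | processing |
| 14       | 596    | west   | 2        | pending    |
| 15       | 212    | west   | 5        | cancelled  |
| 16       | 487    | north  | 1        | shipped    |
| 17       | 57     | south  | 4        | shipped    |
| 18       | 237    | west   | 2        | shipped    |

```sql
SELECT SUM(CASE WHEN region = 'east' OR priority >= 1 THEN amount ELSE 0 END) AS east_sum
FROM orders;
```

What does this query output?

order_id=9: ✓ → 437
order_id=10: ✓ → 423
order_id=11: ✓ → 97
order_id=12: ✓ → 350
order_id=13: ✓ → 144
order_id=14: ✓ → 596
order_id=15: ✓ → 212
order_id=16: ✓ → 487
order_id=17: ✓ → 57
order_id=18: ✓ → 237
east_sum = 437 + 423 + 97 + 350 + 144 + 596 + 212 + 487 + 57 + 237 = 3040

3040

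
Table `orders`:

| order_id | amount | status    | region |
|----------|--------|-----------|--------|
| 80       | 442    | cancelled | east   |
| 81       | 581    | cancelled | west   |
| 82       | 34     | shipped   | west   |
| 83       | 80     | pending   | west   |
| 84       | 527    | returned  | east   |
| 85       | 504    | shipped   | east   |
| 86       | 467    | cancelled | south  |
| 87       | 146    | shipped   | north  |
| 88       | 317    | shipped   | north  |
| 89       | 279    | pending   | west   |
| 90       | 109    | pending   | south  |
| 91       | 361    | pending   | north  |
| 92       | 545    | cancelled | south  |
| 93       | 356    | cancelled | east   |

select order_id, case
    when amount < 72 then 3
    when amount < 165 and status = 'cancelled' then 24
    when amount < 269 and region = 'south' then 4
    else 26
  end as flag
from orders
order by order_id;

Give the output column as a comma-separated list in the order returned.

26, 26, 3, 26, 26, 26, 26, 26, 26, 26, 4, 26, 26, 26

order_id=80: ELSE → 26
order_id=81: ELSE → 26
order_id=82: amount < 72 → 3
order_id=83: ELSE → 26
order_id=84: ELSE → 26
order_id=85: ELSE → 26
order_id=86: ELSE → 26
order_id=87: ELSE → 26
order_id=88: ELSE → 26
order_id=89: ELSE → 26
order_id=90: amount < 269 and region = 'south' → 4
order_id=91: ELSE → 26
order_id=92: ELSE → 26
order_id=93: ELSE → 26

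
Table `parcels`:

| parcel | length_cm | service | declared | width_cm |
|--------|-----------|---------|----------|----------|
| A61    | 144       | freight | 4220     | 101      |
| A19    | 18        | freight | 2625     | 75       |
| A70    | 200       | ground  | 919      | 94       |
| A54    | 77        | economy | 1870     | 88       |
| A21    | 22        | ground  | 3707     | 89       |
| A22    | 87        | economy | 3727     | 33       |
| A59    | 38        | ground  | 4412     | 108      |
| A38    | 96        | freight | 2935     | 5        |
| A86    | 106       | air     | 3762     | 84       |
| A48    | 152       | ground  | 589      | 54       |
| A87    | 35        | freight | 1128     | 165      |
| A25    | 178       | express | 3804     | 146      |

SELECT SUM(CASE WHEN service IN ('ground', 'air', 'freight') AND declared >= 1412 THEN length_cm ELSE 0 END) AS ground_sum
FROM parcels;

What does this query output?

parcel=A61: ✓ → 144
parcel=A19: ✓ → 18
parcel=A70: ✗
parcel=A54: ✗
parcel=A21: ✓ → 22
parcel=A22: ✗
parcel=A59: ✓ → 38
parcel=A38: ✓ → 96
parcel=A86: ✓ → 106
parcel=A48: ✗
parcel=A87: ✗
parcel=A25: ✗
ground_sum = 144 + 18 + 22 + 38 + 96 + 106 = 424

424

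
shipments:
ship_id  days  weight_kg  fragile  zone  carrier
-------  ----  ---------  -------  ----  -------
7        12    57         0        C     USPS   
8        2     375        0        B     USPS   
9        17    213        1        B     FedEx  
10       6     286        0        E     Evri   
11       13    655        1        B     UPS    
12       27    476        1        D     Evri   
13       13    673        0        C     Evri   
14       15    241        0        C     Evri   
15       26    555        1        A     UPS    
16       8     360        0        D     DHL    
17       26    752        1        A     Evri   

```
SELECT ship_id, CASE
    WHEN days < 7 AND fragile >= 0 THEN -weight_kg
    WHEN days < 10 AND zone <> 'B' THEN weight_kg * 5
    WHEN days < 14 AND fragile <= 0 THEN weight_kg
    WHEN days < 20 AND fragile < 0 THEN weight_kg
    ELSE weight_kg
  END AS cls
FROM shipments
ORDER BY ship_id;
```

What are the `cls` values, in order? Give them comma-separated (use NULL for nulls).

57, -375, 213, -286, 655, 476, 673, 241, 555, 1800, 752

ship_id=7: days < 14 AND fragile <= 0 → 57
ship_id=8: days < 7 AND fragile >= 0 → -375
ship_id=9: ELSE → 213
ship_id=10: days < 7 AND fragile >= 0 → -286
ship_id=11: ELSE → 655
ship_id=12: ELSE → 476
ship_id=13: days < 14 AND fragile <= 0 → 673
ship_id=14: ELSE → 241
ship_id=15: ELSE → 555
ship_id=16: days < 10 AND zone <> 'B' → 1800
ship_id=17: ELSE → 752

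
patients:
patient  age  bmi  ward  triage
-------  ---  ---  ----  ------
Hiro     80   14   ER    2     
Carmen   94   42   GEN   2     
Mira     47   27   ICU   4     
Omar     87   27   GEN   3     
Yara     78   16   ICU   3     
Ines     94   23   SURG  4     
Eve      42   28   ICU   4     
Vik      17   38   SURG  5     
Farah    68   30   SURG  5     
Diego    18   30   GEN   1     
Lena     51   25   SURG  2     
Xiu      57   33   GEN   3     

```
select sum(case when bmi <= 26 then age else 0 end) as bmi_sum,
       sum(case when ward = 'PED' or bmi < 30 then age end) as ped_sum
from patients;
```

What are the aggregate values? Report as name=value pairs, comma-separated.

[bmi_sum: bmi <= 26]
patient=Hiro: ✓ → 80
patient=Carmen: ✗
patient=Mira: ✗
patient=Omar: ✗
patient=Yara: ✓ → 78
patient=Ines: ✓ → 94
patient=Eve: ✗
patient=Vik: ✗
patient=Farah: ✗
patient=Diego: ✗
patient=Lena: ✓ → 51
patient=Xiu: ✗
bmi_sum = 80 + 78 + 94 + 51 = 303
—
[ped_sum: ward = 'PED' or bmi < 30]
patient=Hiro: ✓ → 80
patient=Carmen: ✗
patient=Mira: ✓ → 47
patient=Omar: ✓ → 87
patient=Yara: ✓ → 78
patient=Ines: ✓ → 94
patient=Eve: ✓ → 42
patient=Vik: ✗
patient=Farah: ✗
patient=Diego: ✗
patient=Lena: ✓ → 51
patient=Xiu: ✗
ped_sum = 80 + 47 + 87 + 78 + 94 + 42 + 51 = 479

bmi_sum=303, ped_sum=479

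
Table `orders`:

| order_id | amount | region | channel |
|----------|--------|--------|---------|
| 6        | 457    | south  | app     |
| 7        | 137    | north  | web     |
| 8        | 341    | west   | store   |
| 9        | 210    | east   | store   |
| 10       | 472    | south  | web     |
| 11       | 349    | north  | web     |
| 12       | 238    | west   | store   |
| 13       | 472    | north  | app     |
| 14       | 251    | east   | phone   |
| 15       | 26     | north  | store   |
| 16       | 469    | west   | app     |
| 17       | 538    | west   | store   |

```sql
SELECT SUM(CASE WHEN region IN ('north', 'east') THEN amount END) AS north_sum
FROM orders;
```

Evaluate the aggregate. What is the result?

1445

order_id=6: ✗
order_id=7: ✓ → 137
order_id=8: ✗
order_id=9: ✓ → 210
order_id=10: ✗
order_id=11: ✓ → 349
order_id=12: ✗
order_id=13: ✓ → 472
order_id=14: ✓ → 251
order_id=15: ✓ → 26
order_id=16: ✗
order_id=17: ✗
north_sum = 137 + 210 + 349 + 472 + 251 + 26 = 1445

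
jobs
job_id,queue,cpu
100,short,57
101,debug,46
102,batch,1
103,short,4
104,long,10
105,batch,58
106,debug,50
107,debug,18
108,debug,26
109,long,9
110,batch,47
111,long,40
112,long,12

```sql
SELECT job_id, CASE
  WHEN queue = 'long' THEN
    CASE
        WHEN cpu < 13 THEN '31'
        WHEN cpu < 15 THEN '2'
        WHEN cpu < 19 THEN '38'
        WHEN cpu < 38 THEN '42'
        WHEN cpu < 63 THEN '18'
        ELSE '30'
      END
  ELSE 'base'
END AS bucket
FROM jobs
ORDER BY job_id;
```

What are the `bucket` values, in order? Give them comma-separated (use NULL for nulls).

job_id=100: queue='short' → outer ELSE → base
job_id=101: queue='debug' → outer ELSE → base
job_id=102: queue='batch' → outer ELSE → base
job_id=103: queue='short' → outer ELSE → base
job_id=104: queue='long' → inner[cpu < 13] → 31
job_id=105: queue='batch' → outer ELSE → base
job_id=106: queue='debug' → outer ELSE → base
job_id=107: queue='debug' → outer ELSE → base
job_id=108: queue='debug' → outer ELSE → base
job_id=109: queue='long' → inner[cpu < 13] → 31
job_id=110: queue='batch' → outer ELSE → base
job_id=111: queue='long' → inner[cpu < 63] → 18
job_id=112: queue='long' → inner[cpu < 13] → 31

base, base, base, base, 31, base, base, base, base, 31, base, 18, 31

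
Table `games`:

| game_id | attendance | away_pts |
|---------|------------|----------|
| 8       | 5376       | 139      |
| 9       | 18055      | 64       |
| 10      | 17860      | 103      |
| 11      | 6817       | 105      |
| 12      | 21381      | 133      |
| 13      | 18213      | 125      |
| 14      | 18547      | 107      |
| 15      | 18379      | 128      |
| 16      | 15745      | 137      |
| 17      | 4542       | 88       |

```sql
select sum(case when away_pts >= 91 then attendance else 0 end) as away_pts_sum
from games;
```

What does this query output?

122318

game_id=8: ✓ → 5376
game_id=9: ✗
game_id=10: ✓ → 17860
game_id=11: ✓ → 6817
game_id=12: ✓ → 21381
game_id=13: ✓ → 18213
game_id=14: ✓ → 18547
game_id=15: ✓ → 18379
game_id=16: ✓ → 15745
game_id=17: ✗
away_pts_sum = 5376 + 17860 + 6817 + 21381 + 18213 + 18547 + 18379 + 15745 = 122318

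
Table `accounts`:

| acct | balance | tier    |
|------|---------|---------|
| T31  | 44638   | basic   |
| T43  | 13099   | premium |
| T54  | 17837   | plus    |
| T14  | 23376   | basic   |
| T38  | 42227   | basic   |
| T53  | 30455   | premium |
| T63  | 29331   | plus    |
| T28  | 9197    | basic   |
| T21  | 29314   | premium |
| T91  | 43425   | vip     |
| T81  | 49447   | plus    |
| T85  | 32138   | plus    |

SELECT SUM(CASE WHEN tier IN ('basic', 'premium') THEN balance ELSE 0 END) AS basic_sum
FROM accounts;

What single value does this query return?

acct=T31: ✓ → 44638
acct=T43: ✓ → 13099
acct=T54: ✗
acct=T14: ✓ → 23376
acct=T38: ✓ → 42227
acct=T53: ✓ → 30455
acct=T63: ✗
acct=T28: ✓ → 9197
acct=T21: ✓ → 29314
acct=T91: ✗
acct=T81: ✗
acct=T85: ✗
basic_sum = 44638 + 13099 + 23376 + 42227 + 30455 + 9197 + 29314 = 192306

192306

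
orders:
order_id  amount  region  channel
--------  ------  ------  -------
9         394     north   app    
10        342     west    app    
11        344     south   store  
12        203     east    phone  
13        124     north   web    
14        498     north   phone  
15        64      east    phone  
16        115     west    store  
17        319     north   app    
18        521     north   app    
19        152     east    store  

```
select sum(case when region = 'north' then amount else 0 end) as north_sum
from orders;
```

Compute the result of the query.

1856

order_id=9: ✓ → 394
order_id=10: ✗
order_id=11: ✗
order_id=12: ✗
order_id=13: ✓ → 124
order_id=14: ✓ → 498
order_id=15: ✗
order_id=16: ✗
order_id=17: ✓ → 319
order_id=18: ✓ → 521
order_id=19: ✗
north_sum = 394 + 124 + 498 + 319 + 521 = 1856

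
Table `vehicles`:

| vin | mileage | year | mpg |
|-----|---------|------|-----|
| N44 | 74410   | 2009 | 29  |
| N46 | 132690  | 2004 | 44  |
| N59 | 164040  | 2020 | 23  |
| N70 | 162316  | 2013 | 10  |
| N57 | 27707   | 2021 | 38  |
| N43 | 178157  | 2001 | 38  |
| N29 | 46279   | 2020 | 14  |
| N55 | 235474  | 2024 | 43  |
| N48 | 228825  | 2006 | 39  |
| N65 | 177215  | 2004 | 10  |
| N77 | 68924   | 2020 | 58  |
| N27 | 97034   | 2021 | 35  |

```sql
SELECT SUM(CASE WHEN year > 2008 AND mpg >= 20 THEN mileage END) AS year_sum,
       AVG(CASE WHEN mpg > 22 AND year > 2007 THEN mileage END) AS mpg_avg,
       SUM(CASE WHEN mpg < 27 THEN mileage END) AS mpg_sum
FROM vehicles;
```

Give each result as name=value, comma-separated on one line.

[year_sum: year > 2008 AND mpg >= 20]
vin=N44: ✓ → 74410
vin=N46: ✗
vin=N59: ✓ → 164040
vin=N70: ✗
vin=N57: ✓ → 27707
vin=N43: ✗
vin=N29: ✗
vin=N55: ✓ → 235474
vin=N48: ✗
vin=N65: ✗
vin=N77: ✓ → 68924
vin=N27: ✓ → 97034
year_sum = 74410 + 164040 + 27707 + 235474 + 68924 + 97034 = 667589
—
[mpg_avg: mpg > 22 AND year > 2007]
vin=N44: ✓ → 74410
vin=N46: ✗
vin=N59: ✓ → 164040
vin=N70: ✗
vin=N57: ✓ → 27707
vin=N43: ✗
vin=N29: ✗
vin=N55: ✓ → 235474
vin=N48: ✗
vin=N65: ✗
vin=N77: ✓ → 68924
vin=N27: ✓ → 97034
mpg_avg = (74410 + 164040 + 27707 + 235474 + 68924 + 97034) / 6 = 111264.8333333333
—
[mpg_sum: mpg < 27]
vin=N44: ✗
vin=N46: ✗
vin=N59: ✓ → 164040
vin=N70: ✓ → 162316
vin=N57: ✗
vin=N43: ✗
vin=N29: ✓ → 46279
vin=N55: ✗
vin=N48: ✗
vin=N65: ✓ → 177215
vin=N77: ✗
vin=N27: ✗
mpg_sum = 164040 + 162316 + 46279 + 177215 = 549850

year_sum=667589, mpg_avg=111264.8333333333, mpg_sum=549850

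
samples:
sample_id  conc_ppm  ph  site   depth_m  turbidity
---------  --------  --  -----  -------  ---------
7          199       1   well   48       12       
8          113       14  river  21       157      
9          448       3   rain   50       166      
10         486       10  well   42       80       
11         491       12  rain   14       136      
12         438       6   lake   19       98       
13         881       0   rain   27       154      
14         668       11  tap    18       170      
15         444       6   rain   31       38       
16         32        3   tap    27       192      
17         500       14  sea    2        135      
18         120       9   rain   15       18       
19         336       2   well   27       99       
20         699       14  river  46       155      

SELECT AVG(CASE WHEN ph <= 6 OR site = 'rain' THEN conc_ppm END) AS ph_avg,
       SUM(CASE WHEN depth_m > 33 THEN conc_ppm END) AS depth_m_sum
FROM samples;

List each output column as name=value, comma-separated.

[ph_avg: ph <= 6 OR site = 'rain']
sample_id=7: ✓ → 199
sample_id=8: ✗
sample_id=9: ✓ → 448
sample_id=10: ✗
sample_id=11: ✓ → 491
sample_id=12: ✓ → 438
sample_id=13: ✓ → 881
sample_id=14: ✗
sample_id=15: ✓ → 444
sample_id=16: ✓ → 32
sample_id=17: ✗
sample_id=18: ✓ → 120
sample_id=19: ✓ → 336
sample_id=20: ✗
ph_avg = (199 + 448 + 491 + 438 + 881 + 444 + 32 + 120 + 336) / 9 = 376.5555555556
—
[depth_m_sum: depth_m > 33]
sample_id=7: ✓ → 199
sample_id=8: ✗
sample_id=9: ✓ → 448
sample_id=10: ✓ → 486
sample_id=11: ✗
sample_id=12: ✗
sample_id=13: ✗
sample_id=14: ✗
sample_id=15: ✗
sample_id=16: ✗
sample_id=17: ✗
sample_id=18: ✗
sample_id=19: ✗
sample_id=20: ✓ → 699
depth_m_sum = 199 + 448 + 486 + 699 = 1832

ph_avg=376.5555555556, depth_m_sum=1832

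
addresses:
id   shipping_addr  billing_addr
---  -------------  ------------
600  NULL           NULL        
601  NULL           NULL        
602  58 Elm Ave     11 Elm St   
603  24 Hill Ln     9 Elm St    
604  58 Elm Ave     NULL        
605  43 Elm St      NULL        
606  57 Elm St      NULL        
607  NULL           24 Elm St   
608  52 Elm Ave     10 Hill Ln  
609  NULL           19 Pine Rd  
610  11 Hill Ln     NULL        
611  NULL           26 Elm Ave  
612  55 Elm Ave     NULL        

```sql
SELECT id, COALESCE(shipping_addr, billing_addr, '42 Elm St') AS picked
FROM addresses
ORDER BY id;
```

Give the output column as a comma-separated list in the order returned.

42 Elm St, 42 Elm St, 58 Elm Ave, 24 Hill Ln, 58 Elm Ave, 43 Elm St, 57 Elm St, 24 Elm St, 52 Elm Ave, 19 Pine Rd, 11 Hill Ln, 26 Elm Ave, 55 Elm Ave

id=600: shipping_addr=NULL, billing_addr=NULL, → literal 42 Elm St → 42 Elm St
id=601: shipping_addr=NULL, billing_addr=NULL, → literal 42 Elm St → 42 Elm St
id=602: shipping_addr=58 Elm Ave → 58 Elm Ave
id=603: shipping_addr=24 Hill Ln → 24 Hill Ln
id=604: shipping_addr=58 Elm Ave → 58 Elm Ave
id=605: shipping_addr=43 Elm St → 43 Elm St
id=606: shipping_addr=57 Elm St → 57 Elm St
id=607: shipping_addr=NULL, billing_addr=24 Elm St → 24 Elm St
id=608: shipping_addr=52 Elm Ave → 52 Elm Ave
id=609: shipping_addr=NULL, billing_addr=19 Pine Rd → 19 Pine Rd
id=610: shipping_addr=11 Hill Ln → 11 Hill Ln
id=611: shipping_addr=NULL, billing_addr=26 Elm Ave → 26 Elm Ave
id=612: shipping_addr=55 Elm Ave → 55 Elm Ave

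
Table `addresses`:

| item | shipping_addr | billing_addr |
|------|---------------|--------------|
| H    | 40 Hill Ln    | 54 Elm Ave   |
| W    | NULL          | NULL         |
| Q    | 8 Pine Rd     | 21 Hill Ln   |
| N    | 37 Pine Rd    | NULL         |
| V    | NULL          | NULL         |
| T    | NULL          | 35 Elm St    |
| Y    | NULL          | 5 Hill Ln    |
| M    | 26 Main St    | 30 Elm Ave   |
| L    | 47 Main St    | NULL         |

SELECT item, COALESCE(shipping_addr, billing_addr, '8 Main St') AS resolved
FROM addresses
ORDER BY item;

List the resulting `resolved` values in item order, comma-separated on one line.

item=H: shipping_addr=40 Hill Ln → 40 Hill Ln
item=L: shipping_addr=47 Main St → 47 Main St
item=M: shipping_addr=26 Main St → 26 Main St
item=N: shipping_addr=37 Pine Rd → 37 Pine Rd
item=Q: shipping_addr=8 Pine Rd → 8 Pine Rd
item=T: shipping_addr=NULL, billing_addr=35 Elm St → 35 Elm St
item=V: shipping_addr=NULL, billing_addr=NULL, → literal 8 Main St → 8 Main St
item=W: shipping_addr=NULL, billing_addr=NULL, → literal 8 Main St → 8 Main St
item=Y: shipping_addr=NULL, billing_addr=5 Hill Ln → 5 Hill Ln

40 Hill Ln, 47 Main St, 26 Main St, 37 Pine Rd, 8 Pine Rd, 35 Elm St, 8 Main St, 8 Main St, 5 Hill Ln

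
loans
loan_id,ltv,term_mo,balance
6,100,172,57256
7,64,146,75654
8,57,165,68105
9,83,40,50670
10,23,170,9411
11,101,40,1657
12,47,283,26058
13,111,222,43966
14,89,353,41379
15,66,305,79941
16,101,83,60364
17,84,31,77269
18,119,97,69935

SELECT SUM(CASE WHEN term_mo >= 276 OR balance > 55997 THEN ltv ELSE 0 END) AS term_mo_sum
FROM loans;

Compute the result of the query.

727

loan_id=6: ✓ → 100
loan_id=7: ✓ → 64
loan_id=8: ✓ → 57
loan_id=9: ✗
loan_id=10: ✗
loan_id=11: ✗
loan_id=12: ✓ → 47
loan_id=13: ✗
loan_id=14: ✓ → 89
loan_id=15: ✓ → 66
loan_id=16: ✓ → 101
loan_id=17: ✓ → 84
loan_id=18: ✓ → 119
term_mo_sum = 100 + 64 + 57 + 47 + 89 + 66 + 101 + 84 + 119 = 727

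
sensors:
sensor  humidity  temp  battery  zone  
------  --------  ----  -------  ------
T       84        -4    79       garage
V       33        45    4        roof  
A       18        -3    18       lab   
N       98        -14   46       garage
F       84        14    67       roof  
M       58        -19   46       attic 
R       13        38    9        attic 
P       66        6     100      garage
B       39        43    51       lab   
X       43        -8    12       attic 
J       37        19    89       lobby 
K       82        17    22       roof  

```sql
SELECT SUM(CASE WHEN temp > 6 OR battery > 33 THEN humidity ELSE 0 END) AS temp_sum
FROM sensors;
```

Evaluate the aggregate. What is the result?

sensor=T: ✓ → 84
sensor=V: ✓ → 33
sensor=A: ✗
sensor=N: ✓ → 98
sensor=F: ✓ → 84
sensor=M: ✓ → 58
sensor=R: ✓ → 13
sensor=P: ✓ → 66
sensor=B: ✓ → 39
sensor=X: ✗
sensor=J: ✓ → 37
sensor=K: ✓ → 82
temp_sum = 84 + 33 + 98 + 84 + 58 + 13 + 66 + 39 + 37 + 82 = 594

594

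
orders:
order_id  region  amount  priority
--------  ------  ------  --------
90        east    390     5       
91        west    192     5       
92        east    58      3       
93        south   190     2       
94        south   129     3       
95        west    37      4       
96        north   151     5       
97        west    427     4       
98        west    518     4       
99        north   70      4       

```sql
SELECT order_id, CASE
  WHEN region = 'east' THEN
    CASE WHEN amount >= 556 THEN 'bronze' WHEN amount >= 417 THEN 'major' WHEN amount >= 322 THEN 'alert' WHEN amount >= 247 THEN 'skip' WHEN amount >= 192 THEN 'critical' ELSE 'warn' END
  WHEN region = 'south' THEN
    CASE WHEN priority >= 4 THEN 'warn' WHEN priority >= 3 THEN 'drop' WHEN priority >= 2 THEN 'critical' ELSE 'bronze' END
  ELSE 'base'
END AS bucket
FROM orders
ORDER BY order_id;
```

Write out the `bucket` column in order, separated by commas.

order_id=90: region='east' → inner[amount >= 322] → alert
order_id=91: region='west' → outer ELSE → base
order_id=92: region='east' → inner[ELSE] → warn
order_id=93: region='south' → inner[priority >= 2] → critical
order_id=94: region='south' → inner[priority >= 3] → drop
order_id=95: region='west' → outer ELSE → base
order_id=96: region='north' → outer ELSE → base
order_id=97: region='west' → outer ELSE → base
order_id=98: region='west' → outer ELSE → base
order_id=99: region='north' → outer ELSE → base

alert, base, warn, critical, drop, base, base, base, base, base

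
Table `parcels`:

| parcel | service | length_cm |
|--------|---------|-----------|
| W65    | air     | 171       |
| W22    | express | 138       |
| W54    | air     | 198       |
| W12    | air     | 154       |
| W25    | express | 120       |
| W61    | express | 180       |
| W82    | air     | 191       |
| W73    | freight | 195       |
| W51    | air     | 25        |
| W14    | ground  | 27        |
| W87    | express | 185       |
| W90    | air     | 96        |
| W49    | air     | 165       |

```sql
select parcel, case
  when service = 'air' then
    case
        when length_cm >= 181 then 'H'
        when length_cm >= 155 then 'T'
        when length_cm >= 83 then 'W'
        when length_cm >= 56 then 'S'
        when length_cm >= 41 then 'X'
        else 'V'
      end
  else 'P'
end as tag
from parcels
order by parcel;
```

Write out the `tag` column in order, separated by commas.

W, P, P, P, T, V, H, P, T, P, H, P, W

parcel=W12: service='air' → inner[length_cm >= 83] → W
parcel=W14: service='ground' → outer ELSE → P
parcel=W22: service='express' → outer ELSE → P
parcel=W25: service='express' → outer ELSE → P
parcel=W49: service='air' → inner[length_cm >= 155] → T
parcel=W51: service='air' → inner[ELSE] → V
parcel=W54: service='air' → inner[length_cm >= 181] → H
parcel=W61: service='express' → outer ELSE → P
parcel=W65: service='air' → inner[length_cm >= 155] → T
parcel=W73: service='freight' → outer ELSE → P
parcel=W82: service='air' → inner[length_cm >= 181] → H
parcel=W87: service='express' → outer ELSE → P
parcel=W90: service='air' → inner[length_cm >= 83] → W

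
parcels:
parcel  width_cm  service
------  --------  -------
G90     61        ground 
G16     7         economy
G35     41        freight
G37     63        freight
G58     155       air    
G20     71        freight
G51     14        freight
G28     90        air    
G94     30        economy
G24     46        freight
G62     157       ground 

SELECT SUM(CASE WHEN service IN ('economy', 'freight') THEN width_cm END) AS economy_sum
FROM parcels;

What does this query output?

parcel=G90: ✗
parcel=G16: ✓ → 7
parcel=G35: ✓ → 41
parcel=G37: ✓ → 63
parcel=G58: ✗
parcel=G20: ✓ → 71
parcel=G51: ✓ → 14
parcel=G28: ✗
parcel=G94: ✓ → 30
parcel=G24: ✓ → 46
parcel=G62: ✗
economy_sum = 7 + 41 + 63 + 71 + 14 + 30 + 46 = 272

272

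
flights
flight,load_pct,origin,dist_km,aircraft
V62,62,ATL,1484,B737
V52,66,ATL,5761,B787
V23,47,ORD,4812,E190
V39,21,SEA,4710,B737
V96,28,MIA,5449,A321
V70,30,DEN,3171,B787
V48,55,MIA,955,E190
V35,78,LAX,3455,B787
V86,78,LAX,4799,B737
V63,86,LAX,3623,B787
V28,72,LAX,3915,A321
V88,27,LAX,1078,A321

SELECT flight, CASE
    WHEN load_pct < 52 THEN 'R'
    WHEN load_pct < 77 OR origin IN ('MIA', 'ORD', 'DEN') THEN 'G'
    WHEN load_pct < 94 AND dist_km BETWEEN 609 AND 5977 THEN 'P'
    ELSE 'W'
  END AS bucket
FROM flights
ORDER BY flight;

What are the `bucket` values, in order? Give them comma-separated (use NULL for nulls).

flight=V23: load_pct < 52 → R
flight=V28: load_pct < 77 OR origin IN ('MIA', 'ORD', 'DEN') → G
flight=V35: load_pct < 94 AND dist_km BETWEEN 609 AND 5977 → P
flight=V39: load_pct < 52 → R
flight=V48: load_pct < 77 OR origin IN ('MIA', 'ORD', 'DEN') → G
flight=V52: load_pct < 77 OR origin IN ('MIA', 'ORD', 'DEN') → G
flight=V62: load_pct < 77 OR origin IN ('MIA', 'ORD', 'DEN') → G
flight=V63: load_pct < 94 AND dist_km BETWEEN 609 AND 5977 → P
flight=V70: load_pct < 52 → R
flight=V86: load_pct < 94 AND dist_km BETWEEN 609 AND 5977 → P
flight=V88: load_pct < 52 → R
flight=V96: load_pct < 52 → R

R, G, P, R, G, G, G, P, R, P, R, R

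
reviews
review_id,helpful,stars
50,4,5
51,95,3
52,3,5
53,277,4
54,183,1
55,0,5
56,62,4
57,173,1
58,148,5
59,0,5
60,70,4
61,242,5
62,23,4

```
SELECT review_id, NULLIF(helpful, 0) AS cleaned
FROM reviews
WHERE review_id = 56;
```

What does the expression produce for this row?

62

review_id = 56: helpful=62, stars=4.
helpful=62 vs 0: differ → 62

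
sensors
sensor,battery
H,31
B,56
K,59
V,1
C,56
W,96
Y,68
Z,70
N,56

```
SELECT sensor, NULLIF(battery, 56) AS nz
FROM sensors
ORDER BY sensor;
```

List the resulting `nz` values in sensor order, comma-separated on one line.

NULL, NULL, 31, 59, NULL, 1, 96, 68, 70

sensor=B: battery=56 vs 56: equal → NULL
sensor=C: battery=56 vs 56: equal → NULL
sensor=H: battery=31 vs 56: differ → 31
sensor=K: battery=59 vs 56: differ → 59
sensor=N: battery=56 vs 56: equal → NULL
sensor=V: battery=1 vs 56: differ → 1
sensor=W: battery=96 vs 56: differ → 96
sensor=Y: battery=68 vs 56: differ → 68
sensor=Z: battery=70 vs 56: differ → 70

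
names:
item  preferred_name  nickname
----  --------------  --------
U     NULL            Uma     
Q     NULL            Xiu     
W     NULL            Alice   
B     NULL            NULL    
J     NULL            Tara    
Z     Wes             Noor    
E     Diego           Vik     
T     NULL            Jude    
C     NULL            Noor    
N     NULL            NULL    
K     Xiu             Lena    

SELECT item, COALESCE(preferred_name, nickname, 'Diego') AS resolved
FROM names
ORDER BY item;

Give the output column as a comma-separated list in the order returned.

Diego, Noor, Diego, Tara, Xiu, Diego, Xiu, Jude, Uma, Alice, Wes

item=B: preferred_name=NULL, nickname=NULL, → literal Diego → Diego
item=C: preferred_name=NULL, nickname=Noor → Noor
item=E: preferred_name=Diego → Diego
item=J: preferred_name=NULL, nickname=Tara → Tara
item=K: preferred_name=Xiu → Xiu
item=N: preferred_name=NULL, nickname=NULL, → literal Diego → Diego
item=Q: preferred_name=NULL, nickname=Xiu → Xiu
item=T: preferred_name=NULL, nickname=Jude → Jude
item=U: preferred_name=NULL, nickname=Uma → Uma
item=W: preferred_name=NULL, nickname=Alice → Alice
item=Z: preferred_name=Wes → Wes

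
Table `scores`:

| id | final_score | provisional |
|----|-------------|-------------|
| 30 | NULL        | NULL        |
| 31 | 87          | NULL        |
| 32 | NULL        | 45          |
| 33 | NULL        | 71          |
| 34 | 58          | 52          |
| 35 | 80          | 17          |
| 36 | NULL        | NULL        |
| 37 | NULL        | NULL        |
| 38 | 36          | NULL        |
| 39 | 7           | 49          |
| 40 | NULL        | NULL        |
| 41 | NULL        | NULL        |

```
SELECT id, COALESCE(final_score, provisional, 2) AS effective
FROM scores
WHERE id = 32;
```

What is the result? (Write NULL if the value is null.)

id = 32: final_score=NULL, provisional=45.
final_score=NULL, provisional=45 → 45

45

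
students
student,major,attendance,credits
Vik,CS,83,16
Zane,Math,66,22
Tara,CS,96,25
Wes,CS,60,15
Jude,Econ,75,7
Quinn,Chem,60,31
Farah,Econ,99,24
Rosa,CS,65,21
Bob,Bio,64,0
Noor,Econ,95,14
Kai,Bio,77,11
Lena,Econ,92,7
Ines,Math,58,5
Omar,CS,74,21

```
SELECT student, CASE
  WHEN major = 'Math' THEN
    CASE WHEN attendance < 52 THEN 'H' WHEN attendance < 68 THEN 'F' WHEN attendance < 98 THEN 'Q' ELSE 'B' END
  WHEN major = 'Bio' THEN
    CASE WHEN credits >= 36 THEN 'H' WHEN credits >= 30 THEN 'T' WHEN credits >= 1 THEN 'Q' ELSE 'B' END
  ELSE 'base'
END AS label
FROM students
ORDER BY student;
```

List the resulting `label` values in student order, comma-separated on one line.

B, base, F, base, Q, base, base, base, base, base, base, base, base, F

student=Bob: major='Bio' → inner[ELSE] → B
student=Farah: major='Econ' → outer ELSE → base
student=Ines: major='Math' → inner[attendance < 68] → F
student=Jude: major='Econ' → outer ELSE → base
student=Kai: major='Bio' → inner[credits >= 1] → Q
student=Lena: major='Econ' → outer ELSE → base
student=Noor: major='Econ' → outer ELSE → base
student=Omar: major='CS' → outer ELSE → base
student=Quinn: major='Chem' → outer ELSE → base
student=Rosa: major='CS' → outer ELSE → base
student=Tara: major='CS' → outer ELSE → base
student=Vik: major='CS' → outer ELSE → base
student=Wes: major='CS' → outer ELSE → base
student=Zane: major='Math' → inner[attendance < 68] → F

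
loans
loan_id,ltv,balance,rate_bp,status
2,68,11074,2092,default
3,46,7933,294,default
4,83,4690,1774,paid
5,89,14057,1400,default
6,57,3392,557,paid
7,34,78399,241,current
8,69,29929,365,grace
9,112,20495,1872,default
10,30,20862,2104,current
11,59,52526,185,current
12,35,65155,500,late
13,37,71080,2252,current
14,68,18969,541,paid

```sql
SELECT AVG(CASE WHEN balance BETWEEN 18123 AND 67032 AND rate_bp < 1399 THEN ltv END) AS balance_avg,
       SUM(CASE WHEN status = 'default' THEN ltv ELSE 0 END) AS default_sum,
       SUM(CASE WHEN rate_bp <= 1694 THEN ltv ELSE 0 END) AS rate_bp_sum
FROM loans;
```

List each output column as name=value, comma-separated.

[balance_avg: balance BETWEEN 18123 AND 67032 AND rate_bp < 1399]
loan_id=2: ✗
loan_id=3: ✗
loan_id=4: ✗
loan_id=5: ✗
loan_id=6: ✗
loan_id=7: ✗
loan_id=8: ✓ → 69
loan_id=9: ✗
loan_id=10: ✗
loan_id=11: ✓ → 59
loan_id=12: ✓ → 35
loan_id=13: ✗
loan_id=14: ✓ → 68
balance_avg = (69 + 59 + 35 + 68) / 4 = 57.75
—
[default_sum: status = 'default']
loan_id=2: ✓ → 68
loan_id=3: ✓ → 46
loan_id=4: ✗
loan_id=5: ✓ → 89
loan_id=6: ✗
loan_id=7: ✗
loan_id=8: ✗
loan_id=9: ✓ → 112
loan_id=10: ✗
loan_id=11: ✗
loan_id=12: ✗
loan_id=13: ✗
loan_id=14: ✗
default_sum = 68 + 46 + 89 + 112 = 315
—
[rate_bp_sum: rate_bp <= 1694]
loan_id=2: ✗
loan_id=3: ✓ → 46
loan_id=4: ✗
loan_id=5: ✓ → 89
loan_id=6: ✓ → 57
loan_id=7: ✓ → 34
loan_id=8: ✓ → 69
loan_id=9: ✗
loan_id=10: ✗
loan_id=11: ✓ → 59
loan_id=12: ✓ → 35
loan_id=13: ✗
loan_id=14: ✓ → 68
rate_bp_sum = 46 + 89 + 57 + 34 + 69 + 59 + 35 + 68 = 457

balance_avg=57.75, default_sum=315, rate_bp_sum=457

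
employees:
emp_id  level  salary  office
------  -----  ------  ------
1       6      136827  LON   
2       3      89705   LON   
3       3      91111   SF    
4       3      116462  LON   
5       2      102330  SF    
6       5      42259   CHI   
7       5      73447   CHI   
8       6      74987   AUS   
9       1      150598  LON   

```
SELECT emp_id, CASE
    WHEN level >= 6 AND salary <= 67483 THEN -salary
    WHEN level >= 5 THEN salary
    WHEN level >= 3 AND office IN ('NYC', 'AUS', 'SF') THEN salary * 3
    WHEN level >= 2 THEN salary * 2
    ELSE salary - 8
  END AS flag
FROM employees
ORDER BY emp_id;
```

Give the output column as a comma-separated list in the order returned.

emp_id=1: level >= 5 → 136827
emp_id=2: level >= 2 → 179410
emp_id=3: level >= 3 AND office IN ('NYC', 'AUS', 'SF') → 273333
emp_id=4: level >= 2 → 232924
emp_id=5: level >= 2 → 204660
emp_id=6: level >= 5 → 42259
emp_id=7: level >= 5 → 73447
emp_id=8: level >= 5 → 74987
emp_id=9: ELSE → 150590

136827, 179410, 273333, 232924, 204660, 42259, 73447, 74987, 150590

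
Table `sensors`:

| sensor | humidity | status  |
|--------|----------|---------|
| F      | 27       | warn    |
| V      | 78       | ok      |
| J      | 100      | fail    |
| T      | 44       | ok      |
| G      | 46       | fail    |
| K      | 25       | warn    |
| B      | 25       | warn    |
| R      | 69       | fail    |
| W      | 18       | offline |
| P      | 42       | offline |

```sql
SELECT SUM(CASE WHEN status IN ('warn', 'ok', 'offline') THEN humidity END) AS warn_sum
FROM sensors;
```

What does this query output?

259

sensor=F: ✓ → 27
sensor=V: ✓ → 78
sensor=J: ✗
sensor=T: ✓ → 44
sensor=G: ✗
sensor=K: ✓ → 25
sensor=B: ✓ → 25
sensor=R: ✗
sensor=W: ✓ → 18
sensor=P: ✓ → 42
warn_sum = 27 + 78 + 44 + 25 + 25 + 18 + 42 = 259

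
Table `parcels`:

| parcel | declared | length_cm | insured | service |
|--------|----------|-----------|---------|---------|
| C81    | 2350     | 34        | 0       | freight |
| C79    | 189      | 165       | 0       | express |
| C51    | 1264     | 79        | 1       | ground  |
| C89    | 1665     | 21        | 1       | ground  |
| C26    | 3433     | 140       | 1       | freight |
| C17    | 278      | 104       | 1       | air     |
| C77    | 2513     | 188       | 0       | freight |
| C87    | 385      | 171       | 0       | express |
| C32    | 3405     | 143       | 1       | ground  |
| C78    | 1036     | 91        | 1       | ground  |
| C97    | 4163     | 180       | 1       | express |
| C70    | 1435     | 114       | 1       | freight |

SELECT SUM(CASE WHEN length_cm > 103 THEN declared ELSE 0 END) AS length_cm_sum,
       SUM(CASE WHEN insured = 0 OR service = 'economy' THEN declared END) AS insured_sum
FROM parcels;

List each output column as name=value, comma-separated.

[length_cm_sum: length_cm > 103]
parcel=C81: ✗
parcel=C79: ✓ → 189
parcel=C51: ✗
parcel=C89: ✗
parcel=C26: ✓ → 3433
parcel=C17: ✓ → 278
parcel=C77: ✓ → 2513
parcel=C87: ✓ → 385
parcel=C32: ✓ → 3405
parcel=C78: ✗
parcel=C97: ✓ → 4163
parcel=C70: ✓ → 1435
length_cm_sum = 189 + 3433 + 278 + 2513 + 385 + 3405 + 4163 + 1435 = 15801
—
[insured_sum: insured = 0 OR service = 'economy']
parcel=C81: ✓ → 2350
parcel=C79: ✓ → 189
parcel=C51: ✗
parcel=C89: ✗
parcel=C26: ✗
parcel=C17: ✗
parcel=C77: ✓ → 2513
parcel=C87: ✓ → 385
parcel=C32: ✗
parcel=C78: ✗
parcel=C97: ✗
parcel=C70: ✗
insured_sum = 2350 + 189 + 2513 + 385 = 5437

length_cm_sum=15801, insured_sum=5437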